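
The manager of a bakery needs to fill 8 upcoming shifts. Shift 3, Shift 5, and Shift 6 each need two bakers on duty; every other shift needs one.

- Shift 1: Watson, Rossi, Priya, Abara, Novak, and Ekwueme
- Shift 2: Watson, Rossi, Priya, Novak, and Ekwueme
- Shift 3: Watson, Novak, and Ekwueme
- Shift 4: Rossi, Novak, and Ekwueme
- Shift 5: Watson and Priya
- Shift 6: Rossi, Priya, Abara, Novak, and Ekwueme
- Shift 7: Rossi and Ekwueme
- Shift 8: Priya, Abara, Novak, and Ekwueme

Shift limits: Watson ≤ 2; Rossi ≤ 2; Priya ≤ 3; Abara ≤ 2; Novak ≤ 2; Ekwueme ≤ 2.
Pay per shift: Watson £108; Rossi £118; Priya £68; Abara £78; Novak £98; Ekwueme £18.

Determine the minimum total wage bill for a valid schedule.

Shift 5 can only be covered by Watson and Priya, so that assignment is forced.
Picking the cheapest available baker for each shift independently would cost £468, but that ignores the shift limits.
An optimal schedule: Shift 1→Abara, Shift 2→Watson, Shift 3→Ekwueme+Novak, Shift 4→Novak, Shift 5→Priya+Watson, Shift 6→Priya+Abara, Shift 7→Ekwueme, Shift 8→Priya.
Total: 78 + 108 + 18 + 98 + 98 + 68 + 108 + 68 + 78 + 18 + 68 = £808.

£808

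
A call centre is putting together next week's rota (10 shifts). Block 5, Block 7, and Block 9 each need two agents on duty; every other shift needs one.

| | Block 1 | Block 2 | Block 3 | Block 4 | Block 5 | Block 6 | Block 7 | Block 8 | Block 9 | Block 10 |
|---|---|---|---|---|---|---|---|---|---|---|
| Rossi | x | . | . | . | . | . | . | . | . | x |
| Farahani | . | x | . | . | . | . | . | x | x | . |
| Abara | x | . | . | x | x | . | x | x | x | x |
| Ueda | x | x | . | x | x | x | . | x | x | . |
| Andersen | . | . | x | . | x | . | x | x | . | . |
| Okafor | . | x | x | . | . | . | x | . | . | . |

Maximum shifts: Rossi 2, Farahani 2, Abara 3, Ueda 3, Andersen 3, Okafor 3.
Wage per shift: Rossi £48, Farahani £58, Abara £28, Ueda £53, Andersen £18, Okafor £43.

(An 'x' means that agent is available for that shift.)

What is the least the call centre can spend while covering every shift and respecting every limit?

£469

Block 6 can only be covered by Ueda, so that assignment is forced.
Picking the cheapest available agent for each shift independently would cost £389, but that ignores the shift limits.
An optimal schedule: Block 1→Rossi, Block 2→Okafor, Block 3→Okafor, Block 4→Abara, Block 5→Andersen+Abara, Block 6→Ueda, Block 7→Andersen+Okafor, Block 8→Andersen, Block 9→Abara+Ueda, Block 10→Rossi.
Total: 48 + 43 + 43 + 28 + 18 + 28 + 53 + 18 + 43 + 18 + 28 + 53 + 48 = £469.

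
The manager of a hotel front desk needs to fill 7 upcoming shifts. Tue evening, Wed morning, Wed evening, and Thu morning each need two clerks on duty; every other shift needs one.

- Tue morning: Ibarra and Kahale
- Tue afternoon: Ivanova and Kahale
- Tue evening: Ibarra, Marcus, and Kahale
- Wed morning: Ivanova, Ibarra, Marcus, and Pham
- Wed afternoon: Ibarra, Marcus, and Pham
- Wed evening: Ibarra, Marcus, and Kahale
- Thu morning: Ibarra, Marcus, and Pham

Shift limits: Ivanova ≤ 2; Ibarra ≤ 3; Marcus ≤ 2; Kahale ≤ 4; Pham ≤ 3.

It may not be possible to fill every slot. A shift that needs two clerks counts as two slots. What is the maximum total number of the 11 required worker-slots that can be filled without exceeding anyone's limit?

Total capacity across all clerks is 2+3+2+4+3 = 14, and 11 slots are needed, so at most 11 can be filled.
An assignment achieving 11: Tue morning→Ibarra, Tue afternoon→Ivanova, Tue evening→Ibarra+Marcus, Wed morning→Ivanova+Pham, Wed afternoon→Pham, Wed evening→Ibarra+Kahale, Thu morning→Marcus+Pham.
Loads: Ivanova 2/2, Ibarra 3/3, Marcus 2/2, Kahale 1/4, Pham 3/3.

11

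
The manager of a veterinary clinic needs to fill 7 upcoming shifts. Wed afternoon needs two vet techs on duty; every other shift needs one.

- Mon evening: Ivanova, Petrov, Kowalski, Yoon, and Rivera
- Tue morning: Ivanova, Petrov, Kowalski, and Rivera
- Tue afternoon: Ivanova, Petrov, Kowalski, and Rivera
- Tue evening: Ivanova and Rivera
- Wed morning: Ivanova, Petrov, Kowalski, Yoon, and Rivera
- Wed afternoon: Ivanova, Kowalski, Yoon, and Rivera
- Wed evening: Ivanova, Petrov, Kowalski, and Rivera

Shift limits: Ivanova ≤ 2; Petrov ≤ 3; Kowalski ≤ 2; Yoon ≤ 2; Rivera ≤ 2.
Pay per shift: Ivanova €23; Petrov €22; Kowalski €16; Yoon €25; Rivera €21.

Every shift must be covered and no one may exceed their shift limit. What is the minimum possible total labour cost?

€163

Picking the cheapest available vet tech for each shift independently would cost €138, but that ignores the shift limits.
An optimal schedule: Mon evening→Petrov, Tue morning→Kowalski, Tue afternoon→Kowalski, Tue evening→Rivera, Wed morning→Petrov, Wed afternoon→Rivera+Ivanova, Wed evening→Petrov.
Total: 22 + 16 + 16 + 21 + 22 + 21 + 23 + 22 = €163.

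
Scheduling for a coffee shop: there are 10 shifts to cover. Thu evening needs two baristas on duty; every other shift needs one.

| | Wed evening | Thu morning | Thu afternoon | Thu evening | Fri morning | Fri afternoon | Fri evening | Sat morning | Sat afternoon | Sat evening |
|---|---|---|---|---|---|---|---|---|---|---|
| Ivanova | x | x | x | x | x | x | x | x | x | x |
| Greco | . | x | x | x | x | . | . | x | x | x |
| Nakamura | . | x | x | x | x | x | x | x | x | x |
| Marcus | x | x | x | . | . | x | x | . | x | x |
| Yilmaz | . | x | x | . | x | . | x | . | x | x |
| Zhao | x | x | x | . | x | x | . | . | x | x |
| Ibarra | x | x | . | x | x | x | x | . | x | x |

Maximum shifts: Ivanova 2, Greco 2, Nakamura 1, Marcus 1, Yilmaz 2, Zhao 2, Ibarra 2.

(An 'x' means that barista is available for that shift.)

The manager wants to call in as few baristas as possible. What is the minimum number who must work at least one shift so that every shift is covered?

11 slots to fill and no one can take more than 2, so at least ⌈11/2⌉ = 6 baristas are needed.
Ivanova, Greco, Nakamura, Yilmaz, Zhao, and Ibarra alone can cover everything: Wed evening→Ivanova, Thu morning→Yilmaz, Thu afternoon→Greco, Thu evening→Greco+Ibarra, Fri morning→Zhao, Fri afternoon→Nakamura, Fri evening→Yilmaz, Sat morning→Ivanova, Sat afternoon→Zhao, Sat evening→Ibarra.

6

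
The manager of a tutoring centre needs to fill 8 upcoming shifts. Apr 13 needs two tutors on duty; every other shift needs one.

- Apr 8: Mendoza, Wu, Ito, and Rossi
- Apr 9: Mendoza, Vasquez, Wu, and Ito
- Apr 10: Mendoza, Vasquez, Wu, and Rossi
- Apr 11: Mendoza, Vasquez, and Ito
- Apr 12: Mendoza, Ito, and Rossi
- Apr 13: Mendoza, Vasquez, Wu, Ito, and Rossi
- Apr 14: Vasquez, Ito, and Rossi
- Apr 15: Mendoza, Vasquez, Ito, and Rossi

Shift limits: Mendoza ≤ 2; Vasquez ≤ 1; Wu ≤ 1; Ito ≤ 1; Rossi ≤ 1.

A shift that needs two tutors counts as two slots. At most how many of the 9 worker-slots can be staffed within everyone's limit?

6

Total capacity across all tutors is 2+1+1+1+1 = 6, and 9 slots are needed, so at most 6 can be filled.
An assignment achieving 6: Apr 8→Wu, Apr 9→Ito, Apr 10→Rossi, Apr 11→Mendoza, Apr 12→Mendoza, Apr 14→Vasquez.
Loads: Mendoza 2/2, Vasquez 1/1, Wu 1/1, Ito 1/1, Rossi 1/1.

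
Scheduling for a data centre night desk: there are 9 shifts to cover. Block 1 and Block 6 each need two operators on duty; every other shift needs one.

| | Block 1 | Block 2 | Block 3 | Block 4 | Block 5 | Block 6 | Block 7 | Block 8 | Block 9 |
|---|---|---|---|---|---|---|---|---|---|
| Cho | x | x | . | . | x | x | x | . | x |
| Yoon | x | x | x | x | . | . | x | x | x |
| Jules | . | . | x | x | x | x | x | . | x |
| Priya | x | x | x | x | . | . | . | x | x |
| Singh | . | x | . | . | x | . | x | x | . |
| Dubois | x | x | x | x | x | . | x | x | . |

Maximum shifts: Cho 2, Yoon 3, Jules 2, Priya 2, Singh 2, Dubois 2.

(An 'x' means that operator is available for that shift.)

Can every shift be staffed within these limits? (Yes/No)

Yes

Block 6 can only be covered by Cho and Jules, so that assignment is forced.
One valid schedule: Block 1→Priya+Dubois, Block 2→Priya, Block 3→Yoon, Block 4→Yoon, Block 5→Cho, Block 6→Cho+Jules, Block 7→Singh, Block 8→Yoon, Block 9→Jules.
Loads: Cho 2/2, Yoon 3/3, Jules 2/2, Priya 2/2, Singh 1/2, Dubois 1/2 — all within limits.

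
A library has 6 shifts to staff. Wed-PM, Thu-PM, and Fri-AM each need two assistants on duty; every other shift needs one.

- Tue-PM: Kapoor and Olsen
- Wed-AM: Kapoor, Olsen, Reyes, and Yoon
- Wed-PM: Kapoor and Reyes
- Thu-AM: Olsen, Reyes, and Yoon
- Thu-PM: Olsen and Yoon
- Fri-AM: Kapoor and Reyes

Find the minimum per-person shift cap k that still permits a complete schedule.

With 4 assistants and 9 worker-slots to fill, someone must work at least ⌈9/4⌉ = 3 shifts, so k ≥ 3.
k = 3 works: Tue-PM→Kapoor, Wed-AM→Olsen, Wed-PM→Kapoor+Reyes, Thu-AM→Olsen, Thu-PM→Olsen+Yoon, Fri-AM→Kapoor+Reyes.
Loads: Kapoor 3, Olsen 3, Reyes 2, Yoon 1 — all ≤ 3.

3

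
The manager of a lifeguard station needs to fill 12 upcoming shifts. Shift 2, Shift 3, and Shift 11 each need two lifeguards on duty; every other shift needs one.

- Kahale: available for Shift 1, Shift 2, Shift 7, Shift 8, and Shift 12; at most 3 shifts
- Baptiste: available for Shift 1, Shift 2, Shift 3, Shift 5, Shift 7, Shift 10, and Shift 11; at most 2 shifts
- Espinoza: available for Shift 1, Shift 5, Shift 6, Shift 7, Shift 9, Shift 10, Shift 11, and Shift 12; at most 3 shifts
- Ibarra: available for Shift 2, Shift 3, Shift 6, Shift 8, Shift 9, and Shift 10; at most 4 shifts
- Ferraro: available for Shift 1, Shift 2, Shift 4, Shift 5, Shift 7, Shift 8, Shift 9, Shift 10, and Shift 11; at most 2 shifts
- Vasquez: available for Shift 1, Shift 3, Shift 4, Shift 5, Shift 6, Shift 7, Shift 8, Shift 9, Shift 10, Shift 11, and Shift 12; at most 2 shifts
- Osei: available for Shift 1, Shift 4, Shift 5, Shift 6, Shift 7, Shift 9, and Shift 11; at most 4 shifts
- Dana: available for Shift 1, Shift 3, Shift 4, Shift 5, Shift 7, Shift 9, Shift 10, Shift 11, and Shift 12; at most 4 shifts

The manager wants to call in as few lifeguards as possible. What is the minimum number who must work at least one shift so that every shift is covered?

15 slots to fill and no one can take more than 4, so at least ⌈15/4⌉ = 4 lifeguards are needed.
Kahale, Ibarra, Osei, and Dana alone can cover everything: Shift 1→Osei, Shift 2→Kahale+Ibarra, Shift 3→Ibarra+Dana, Shift 4→Osei, Shift 5→Osei, Shift 6→Ibarra, Shift 7→Dana, Shift 8→Kahale, Shift 9→Dana, Shift 10→Ibarra, Shift 11→Osei+Dana, Shift 12→Kahale.

4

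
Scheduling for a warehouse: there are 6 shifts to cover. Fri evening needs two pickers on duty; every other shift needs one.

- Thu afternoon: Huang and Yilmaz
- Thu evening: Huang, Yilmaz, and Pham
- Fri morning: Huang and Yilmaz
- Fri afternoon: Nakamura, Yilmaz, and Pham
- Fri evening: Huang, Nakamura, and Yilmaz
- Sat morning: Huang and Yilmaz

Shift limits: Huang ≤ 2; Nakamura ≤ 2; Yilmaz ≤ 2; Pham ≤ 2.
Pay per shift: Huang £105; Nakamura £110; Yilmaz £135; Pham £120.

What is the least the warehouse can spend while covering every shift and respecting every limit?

Picking the cheapest available picker for each shift independently would cost £745, but that ignores the shift limits.
An optimal schedule: Thu afternoon→Huang, Thu evening→Pham, Fri morning→Huang, Fri afternoon→Nakamura, Fri evening→Nakamura+Yilmaz, Sat morning→Yilmaz.
Total: 105 + 120 + 105 + 110 + 110 + 135 + 135 = £820.

£820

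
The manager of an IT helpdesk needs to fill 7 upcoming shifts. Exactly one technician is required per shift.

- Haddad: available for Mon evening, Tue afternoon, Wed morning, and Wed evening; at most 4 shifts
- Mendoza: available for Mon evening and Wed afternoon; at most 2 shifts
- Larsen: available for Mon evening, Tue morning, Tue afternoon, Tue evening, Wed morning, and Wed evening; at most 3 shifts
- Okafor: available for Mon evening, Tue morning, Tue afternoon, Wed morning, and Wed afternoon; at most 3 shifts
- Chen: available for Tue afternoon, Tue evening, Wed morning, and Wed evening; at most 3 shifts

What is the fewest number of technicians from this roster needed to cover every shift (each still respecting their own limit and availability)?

3

7 slots to fill and no one can take more than 4, so at least ⌈7/4⌉ = 2 technicians are needed.
No set of 2 technicians can cover every shift (each such set leaves at least one shift with no one available or exceeds a cap).
Haddad, Mendoza, and Larsen alone can cover everything: Mon evening→Haddad, Tue morning→Larsen, Tue afternoon→Haddad, Tue evening→Larsen, Wed morning→Haddad, Wed afternoon→Mendoza, Wed evening→Haddad.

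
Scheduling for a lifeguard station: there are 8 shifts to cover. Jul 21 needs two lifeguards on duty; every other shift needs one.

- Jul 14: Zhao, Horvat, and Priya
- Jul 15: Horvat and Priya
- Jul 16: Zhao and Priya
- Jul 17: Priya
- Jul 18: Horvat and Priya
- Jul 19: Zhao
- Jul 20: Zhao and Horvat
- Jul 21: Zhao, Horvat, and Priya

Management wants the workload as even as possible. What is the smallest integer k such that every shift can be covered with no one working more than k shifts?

With 3 lifeguards and 9 worker-slots to fill, someone must work at least ⌈9/3⌉ = 3 shifts, so k ≥ 3.
k = 3 works: Jul 14→Priya, Jul 15→Horvat, Jul 16→Zhao, Jul 17→Priya, Jul 18→Horvat, Jul 19→Zhao, Jul 20→Zhao, Jul 21→Horvat+Priya.
Loads: Zhao 3, Horvat 3, Priya 3 — all ≤ 3.

3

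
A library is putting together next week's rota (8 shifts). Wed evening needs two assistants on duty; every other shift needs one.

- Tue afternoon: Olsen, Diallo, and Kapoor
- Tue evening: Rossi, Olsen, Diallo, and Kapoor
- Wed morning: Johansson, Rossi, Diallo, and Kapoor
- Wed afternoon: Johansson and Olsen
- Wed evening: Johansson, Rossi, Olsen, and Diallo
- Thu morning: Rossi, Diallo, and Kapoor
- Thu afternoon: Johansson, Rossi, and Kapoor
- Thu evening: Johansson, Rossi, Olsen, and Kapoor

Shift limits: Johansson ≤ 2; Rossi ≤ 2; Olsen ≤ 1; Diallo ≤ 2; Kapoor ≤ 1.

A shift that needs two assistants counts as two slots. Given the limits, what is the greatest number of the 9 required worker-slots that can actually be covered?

Total capacity across all assistants is 2+2+1+2+1 = 8, and 9 slots are needed, so at most 8 can be filled.
An assignment achieving 8: Tue afternoon→Olsen, Tue evening→Rossi, Wed morning→Diallo, Wed afternoon→Johansson, Wed evening→Diallo, Thu morning→Rossi, Thu afternoon→Johansson, Thu evening→Kapoor.
Loads: Johansson 2/2, Rossi 2/2, Olsen 1/1, Diallo 2/2, Kapoor 1/1.

8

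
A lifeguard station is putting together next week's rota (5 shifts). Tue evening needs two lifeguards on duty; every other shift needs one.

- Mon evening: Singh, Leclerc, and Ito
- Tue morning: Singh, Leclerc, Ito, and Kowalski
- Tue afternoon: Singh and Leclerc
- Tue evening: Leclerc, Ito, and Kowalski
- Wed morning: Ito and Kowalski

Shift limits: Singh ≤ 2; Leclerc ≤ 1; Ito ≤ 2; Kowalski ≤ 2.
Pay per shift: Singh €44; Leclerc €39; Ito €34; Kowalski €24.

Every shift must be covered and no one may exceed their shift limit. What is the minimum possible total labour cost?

Picking the cheapest available lifeguard for each shift independently would cost €179, but that ignores the shift limits.
An optimal schedule: Mon evening→Ito, Tue morning→Singh, Tue afternoon→Leclerc, Tue evening→Kowalski+Ito, Wed morning→Kowalski.
Total: 34 + 44 + 39 + 24 + 34 + 24 = €199.

€199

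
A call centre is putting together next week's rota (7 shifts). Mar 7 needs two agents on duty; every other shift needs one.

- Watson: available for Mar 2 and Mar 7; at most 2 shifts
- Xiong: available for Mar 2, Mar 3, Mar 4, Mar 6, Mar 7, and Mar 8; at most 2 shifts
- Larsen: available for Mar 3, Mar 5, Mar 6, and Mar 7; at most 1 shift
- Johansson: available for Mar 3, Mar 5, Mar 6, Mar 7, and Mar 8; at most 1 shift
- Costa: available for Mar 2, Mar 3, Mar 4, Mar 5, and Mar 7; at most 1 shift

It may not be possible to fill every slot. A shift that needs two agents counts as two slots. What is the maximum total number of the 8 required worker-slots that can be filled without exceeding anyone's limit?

Total capacity across all agents is 2+2+1+1+1 = 7, and 8 slots are needed, so at most 7 can be filled.
An assignment achieving 7: Mar 2→Watson, Mar 3→Costa, Mar 4→Xiong, Mar 5→Larsen, Mar 6→Johansson, Mar 7→Watson, Mar 8→Xiong.
Loads: Watson 2/2, Xiong 2/2, Larsen 1/1, Johansson 1/1, Costa 1/1.

7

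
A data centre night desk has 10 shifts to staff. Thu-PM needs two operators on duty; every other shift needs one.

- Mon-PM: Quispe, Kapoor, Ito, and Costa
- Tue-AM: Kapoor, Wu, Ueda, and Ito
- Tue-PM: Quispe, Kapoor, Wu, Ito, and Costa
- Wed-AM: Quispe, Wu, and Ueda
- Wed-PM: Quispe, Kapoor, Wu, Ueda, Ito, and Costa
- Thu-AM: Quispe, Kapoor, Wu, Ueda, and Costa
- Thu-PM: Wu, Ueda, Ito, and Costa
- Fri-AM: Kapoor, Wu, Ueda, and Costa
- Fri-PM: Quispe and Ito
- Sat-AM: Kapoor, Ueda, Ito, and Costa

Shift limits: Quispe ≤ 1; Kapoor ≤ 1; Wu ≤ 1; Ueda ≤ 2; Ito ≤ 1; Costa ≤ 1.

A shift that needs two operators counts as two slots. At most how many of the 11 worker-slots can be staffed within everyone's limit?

Total capacity across all operators is 1+1+1+2+1+1 = 7, and 11 slots are needed, so at most 7 can be filled.
An assignment achieving 7: Mon-PM→Kapoor, Tue-AM→Ueda, Wed-AM→Wu, Thu-PM→Ueda+Ito, Fri-AM→Costa, Fri-PM→Quispe.
Loads: Quispe 1/1, Kapoor 1/1, Wu 1/1, Ueda 2/2, Ito 1/1, Costa 1/1.

7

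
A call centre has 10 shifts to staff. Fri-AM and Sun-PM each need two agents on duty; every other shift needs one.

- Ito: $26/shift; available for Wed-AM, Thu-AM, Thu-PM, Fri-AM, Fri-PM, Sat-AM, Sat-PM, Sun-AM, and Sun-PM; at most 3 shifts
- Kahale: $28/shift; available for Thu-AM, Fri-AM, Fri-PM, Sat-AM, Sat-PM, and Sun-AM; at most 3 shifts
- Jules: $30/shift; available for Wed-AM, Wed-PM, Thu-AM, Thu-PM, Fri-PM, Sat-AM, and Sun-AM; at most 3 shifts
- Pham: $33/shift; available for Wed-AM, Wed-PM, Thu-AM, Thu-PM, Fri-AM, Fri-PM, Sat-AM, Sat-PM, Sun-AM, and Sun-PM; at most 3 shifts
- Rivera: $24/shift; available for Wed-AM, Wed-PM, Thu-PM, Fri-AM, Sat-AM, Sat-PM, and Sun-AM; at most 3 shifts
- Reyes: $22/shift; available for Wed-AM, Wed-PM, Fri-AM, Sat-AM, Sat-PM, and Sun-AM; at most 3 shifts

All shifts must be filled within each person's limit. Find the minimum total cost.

Sun-PM can only be covered by Ito and Pham, so that assignment is forced.
Picking the cheapest available agent for each shift independently would cost $291, but that ignores the shift limits.
An optimal schedule: Wed-AM→Reyes, Wed-PM→Reyes, Thu-AM→Ito, Thu-PM→Rivera, Fri-AM→Rivera+Kahale, Fri-PM→Ito, Sat-AM→Rivera, Sat-PM→Reyes, Sun-AM→Kahale, Sun-PM→Ito+Pham.
Total: 22 + 22 + 26 + 24 + 24 + 28 + 26 + 24 + 22 + 28 + 26 + 33 = $305.

$305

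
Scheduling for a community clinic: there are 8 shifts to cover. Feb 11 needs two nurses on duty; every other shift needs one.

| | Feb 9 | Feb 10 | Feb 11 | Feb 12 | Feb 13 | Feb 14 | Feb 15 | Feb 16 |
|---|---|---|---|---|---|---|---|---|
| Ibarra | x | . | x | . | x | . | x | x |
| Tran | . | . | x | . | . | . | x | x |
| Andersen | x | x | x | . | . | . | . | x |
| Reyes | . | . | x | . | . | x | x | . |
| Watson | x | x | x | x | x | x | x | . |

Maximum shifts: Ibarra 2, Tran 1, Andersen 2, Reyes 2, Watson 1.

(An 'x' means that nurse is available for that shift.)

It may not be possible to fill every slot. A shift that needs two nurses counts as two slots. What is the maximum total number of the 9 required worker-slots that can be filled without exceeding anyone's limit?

Total capacity across all nurses is 2+1+2+2+1 = 8, and 9 slots are needed, so at most 8 can be filled.
An assignment achieving 8: Feb 9→Ibarra, Feb 10→Andersen, Feb 11→Andersen, Feb 12→Watson, Feb 13→Ibarra, Feb 14→Reyes, Feb 15→Reyes, Feb 16→Tran.
Loads: Ibarra 2/2, Tran 1/1, Andersen 2/2, Reyes 2/2, Watson 1/1.

8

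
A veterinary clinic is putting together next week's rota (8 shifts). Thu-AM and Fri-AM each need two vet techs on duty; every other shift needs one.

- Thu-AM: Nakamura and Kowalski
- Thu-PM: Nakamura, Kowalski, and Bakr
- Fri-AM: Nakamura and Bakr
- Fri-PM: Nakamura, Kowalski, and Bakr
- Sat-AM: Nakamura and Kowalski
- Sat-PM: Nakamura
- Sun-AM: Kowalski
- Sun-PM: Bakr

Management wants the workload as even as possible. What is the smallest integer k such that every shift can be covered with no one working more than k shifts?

With 3 vet techs and 10 worker-slots to fill, someone must work at least ⌈10/3⌉ = 4 shifts, so k ≥ 4.
k = 4 works: Thu-AM→Nakamura+Kowalski, Thu-PM→Kowalski, Fri-AM→Nakamura+Bakr, Fri-PM→Kowalski, Sat-AM→Nakamura, Sat-PM→Nakamura, Sun-AM→Kowalski, Sun-PM→Bakr.
Loads: Nakamura 4, Kowalski 4, Bakr 2 — all ≤ 4.

4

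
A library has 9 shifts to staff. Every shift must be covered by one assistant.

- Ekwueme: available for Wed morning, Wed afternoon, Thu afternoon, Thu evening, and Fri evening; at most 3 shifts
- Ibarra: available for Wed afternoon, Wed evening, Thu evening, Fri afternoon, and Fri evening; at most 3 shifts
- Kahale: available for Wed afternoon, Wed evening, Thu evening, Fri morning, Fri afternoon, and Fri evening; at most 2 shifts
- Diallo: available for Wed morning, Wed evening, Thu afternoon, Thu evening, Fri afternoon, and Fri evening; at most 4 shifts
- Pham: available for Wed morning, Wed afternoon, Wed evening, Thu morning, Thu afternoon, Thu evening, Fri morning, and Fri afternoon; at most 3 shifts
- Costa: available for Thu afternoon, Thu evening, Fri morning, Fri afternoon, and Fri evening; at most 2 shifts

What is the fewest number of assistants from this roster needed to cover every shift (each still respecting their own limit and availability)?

9 slots to fill and no one can take more than 4, so at least ⌈9/4⌉ = 3 assistants are needed.
Ekwueme, Ibarra, and Pham alone can cover everything: Wed morning→Ekwueme, Wed afternoon→Ibarra, Wed evening→Ibarra, Thu morning→Pham, Thu afternoon→Ekwueme, Thu evening→Pham, Fri morning→Pham, Fri afternoon→Ibarra, Fri evening→Ekwueme.

3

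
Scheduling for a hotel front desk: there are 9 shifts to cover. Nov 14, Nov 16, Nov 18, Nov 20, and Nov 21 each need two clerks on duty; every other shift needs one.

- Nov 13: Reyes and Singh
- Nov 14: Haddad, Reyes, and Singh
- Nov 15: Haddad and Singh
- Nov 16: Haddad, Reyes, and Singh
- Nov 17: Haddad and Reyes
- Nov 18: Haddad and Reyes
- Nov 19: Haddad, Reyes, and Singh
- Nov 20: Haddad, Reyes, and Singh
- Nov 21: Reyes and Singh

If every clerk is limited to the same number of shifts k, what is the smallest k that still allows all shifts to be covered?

With 3 clerks and 14 worker-slots to fill, someone must work at least ⌈14/3⌉ = 5 shifts, so k ≥ 5.
k = 5 works: Nov 13→Reyes, Nov 14→Haddad+Reyes, Nov 15→Haddad, Nov 16→Haddad+Singh, Nov 17→Haddad, Nov 18→Haddad+Reyes, Nov 19→Singh, Nov 20→Reyes+Singh, Nov 21→Reyes+Singh.
Loads: Haddad 5, Reyes 5, Singh 4 — all ≤ 5.

5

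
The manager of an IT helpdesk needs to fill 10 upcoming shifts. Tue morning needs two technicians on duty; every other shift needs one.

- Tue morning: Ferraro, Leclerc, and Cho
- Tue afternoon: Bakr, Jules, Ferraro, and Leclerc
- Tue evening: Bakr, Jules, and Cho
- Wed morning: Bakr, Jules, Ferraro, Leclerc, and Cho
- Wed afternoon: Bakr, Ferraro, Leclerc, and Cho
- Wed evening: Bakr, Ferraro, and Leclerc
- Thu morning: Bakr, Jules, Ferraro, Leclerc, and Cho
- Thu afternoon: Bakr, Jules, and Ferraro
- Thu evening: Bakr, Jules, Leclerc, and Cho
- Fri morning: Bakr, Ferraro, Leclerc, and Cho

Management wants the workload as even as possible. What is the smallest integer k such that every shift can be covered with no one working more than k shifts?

With 5 technicians and 11 worker-slots to fill, someone must work at least ⌈11/5⌉ = 3 shifts, so k ≥ 3.
k = 3 works: Tue morning→Ferraro+Leclerc, Tue afternoon→Jules, Tue evening→Bakr, Wed morning→Jules, Wed afternoon→Ferraro, Wed evening→Bakr, Thu morning→Leclerc, Thu afternoon→Bakr, Thu evening→Jules, Fri morning→Ferraro.
Loads: Bakr 3, Jules 3, Ferraro 3, Leclerc 2, Cho 0 — all ≤ 3.

3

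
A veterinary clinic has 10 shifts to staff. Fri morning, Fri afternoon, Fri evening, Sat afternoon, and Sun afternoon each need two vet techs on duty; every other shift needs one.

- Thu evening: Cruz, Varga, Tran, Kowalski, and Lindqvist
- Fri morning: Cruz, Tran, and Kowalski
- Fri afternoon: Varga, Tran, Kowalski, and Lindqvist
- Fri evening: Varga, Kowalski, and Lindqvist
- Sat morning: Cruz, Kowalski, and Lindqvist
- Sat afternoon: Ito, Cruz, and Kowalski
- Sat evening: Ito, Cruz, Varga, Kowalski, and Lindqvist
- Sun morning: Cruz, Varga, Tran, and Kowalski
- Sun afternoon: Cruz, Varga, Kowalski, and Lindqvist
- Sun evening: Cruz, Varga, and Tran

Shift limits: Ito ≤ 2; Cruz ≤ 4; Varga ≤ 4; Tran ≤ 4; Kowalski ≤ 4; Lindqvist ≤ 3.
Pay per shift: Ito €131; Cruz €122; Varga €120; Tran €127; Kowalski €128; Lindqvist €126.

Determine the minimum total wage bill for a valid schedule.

Picking the cheapest available vet tech for each shift independently would cost €1835, but that ignores the shift limits.
An optimal schedule: Thu evening→Tran, Fri morning→Cruz+Tran, Fri afternoon→Lindqvist+Tran, Fri evening→Varga+Lindqvist, Sat morning→Cruz, Sat afternoon→Cruz+Kowalski, Sat evening→Varga, Sun morning→Varga, Sun afternoon→Cruz+Lindqvist, Sun evening→Varga.
Total: 127 + 122 + 127 + 126 + 127 + 120 + 126 + 122 + 122 + 128 + 120 + 120 + 122 + 126 + 120 = €1855.

€1855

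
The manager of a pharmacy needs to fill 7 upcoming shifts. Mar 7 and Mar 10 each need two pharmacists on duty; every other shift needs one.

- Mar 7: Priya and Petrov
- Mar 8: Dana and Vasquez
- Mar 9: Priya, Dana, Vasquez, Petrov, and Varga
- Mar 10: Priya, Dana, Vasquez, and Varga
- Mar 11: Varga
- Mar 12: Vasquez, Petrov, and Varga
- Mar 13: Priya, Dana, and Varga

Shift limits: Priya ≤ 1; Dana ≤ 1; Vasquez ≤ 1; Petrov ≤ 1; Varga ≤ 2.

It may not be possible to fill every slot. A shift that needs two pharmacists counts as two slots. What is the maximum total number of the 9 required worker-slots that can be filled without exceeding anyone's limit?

6

Total capacity across all pharmacists is 1+1+1+1+2 = 6, and 9 slots are needed, so at most 6 can be filled.
An assignment achieving 6: Mar 7→Priya+Petrov, Mar 8→Dana, Mar 11→Varga, Mar 12→Vasquez, Mar 13→Varga.
Loads: Priya 1/1, Dana 1/1, Vasquez 1/1, Petrov 1/1, Varga 2/2.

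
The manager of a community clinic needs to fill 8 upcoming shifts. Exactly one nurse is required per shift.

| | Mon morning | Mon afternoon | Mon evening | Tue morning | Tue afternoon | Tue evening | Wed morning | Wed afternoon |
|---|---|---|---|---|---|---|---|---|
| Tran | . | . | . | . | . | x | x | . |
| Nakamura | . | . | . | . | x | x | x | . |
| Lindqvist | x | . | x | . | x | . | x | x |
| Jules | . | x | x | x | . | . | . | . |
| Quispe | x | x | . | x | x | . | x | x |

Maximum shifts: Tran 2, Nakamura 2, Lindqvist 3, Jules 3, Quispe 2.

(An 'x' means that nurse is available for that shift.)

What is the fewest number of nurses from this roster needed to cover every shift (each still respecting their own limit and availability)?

8 slots to fill and no one can take more than 3, so at least ⌈8/3⌉ = 3 nurses are needed.
Tran, Lindqvist, and Jules alone can cover everything: Mon morning→Lindqvist, Mon afternoon→Jules, Mon evening→Jules, Tue morning→Jules, Tue afternoon→Lindqvist, Tue evening→Tran, Wed morning→Tran, Wed afternoon→Lindqvist.

3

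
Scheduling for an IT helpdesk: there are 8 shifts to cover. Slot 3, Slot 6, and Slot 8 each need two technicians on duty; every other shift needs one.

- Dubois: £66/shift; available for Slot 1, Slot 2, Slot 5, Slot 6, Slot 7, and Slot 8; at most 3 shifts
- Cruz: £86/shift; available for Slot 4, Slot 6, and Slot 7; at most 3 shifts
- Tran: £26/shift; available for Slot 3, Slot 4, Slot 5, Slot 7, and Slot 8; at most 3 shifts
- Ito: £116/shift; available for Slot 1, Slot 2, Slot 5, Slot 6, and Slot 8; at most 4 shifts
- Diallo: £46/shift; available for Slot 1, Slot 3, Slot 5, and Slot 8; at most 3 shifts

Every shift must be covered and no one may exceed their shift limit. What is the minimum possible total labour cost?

Slot 3 can only be covered by Tran and Diallo, so that assignment is forced.
Picking the cheapest available technician for each shift independently would cost £486, but that ignores the shift limits.
An optimal schedule: Slot 1→Diallo, Slot 2→Dubois, Slot 3→Tran+Diallo, Slot 4→Tran, Slot 5→Tran, Slot 6→Dubois+Cruz, Slot 7→Cruz, Slot 8→Diallo+Dubois.
Total: 46 + 66 + 26 + 46 + 26 + 26 + 66 + 86 + 86 + 46 + 66 = £586.

£586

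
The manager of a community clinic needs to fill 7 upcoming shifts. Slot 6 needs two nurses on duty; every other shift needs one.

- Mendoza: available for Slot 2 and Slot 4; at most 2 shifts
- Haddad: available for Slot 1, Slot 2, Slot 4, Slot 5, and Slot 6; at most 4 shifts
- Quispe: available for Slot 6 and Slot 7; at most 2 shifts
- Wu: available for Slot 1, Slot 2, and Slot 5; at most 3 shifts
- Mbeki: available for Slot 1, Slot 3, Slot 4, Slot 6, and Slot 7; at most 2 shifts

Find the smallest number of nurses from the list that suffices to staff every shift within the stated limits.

3

8 slots to fill and no one can take more than 4, so at least ⌈8/4⌉ = 2 nurses are needed.
Any 2 nurses together have capacity at most 4+3 = 7 < 8 slots, so 2 can never suffice.
Haddad, Quispe, and Mbeki alone can cover everything: Slot 1→Haddad, Slot 2→Haddad, Slot 3→Mbeki, Slot 4→Haddad, Slot 5→Haddad, Slot 6→Quispe+Mbeki, Slot 7→Quispe.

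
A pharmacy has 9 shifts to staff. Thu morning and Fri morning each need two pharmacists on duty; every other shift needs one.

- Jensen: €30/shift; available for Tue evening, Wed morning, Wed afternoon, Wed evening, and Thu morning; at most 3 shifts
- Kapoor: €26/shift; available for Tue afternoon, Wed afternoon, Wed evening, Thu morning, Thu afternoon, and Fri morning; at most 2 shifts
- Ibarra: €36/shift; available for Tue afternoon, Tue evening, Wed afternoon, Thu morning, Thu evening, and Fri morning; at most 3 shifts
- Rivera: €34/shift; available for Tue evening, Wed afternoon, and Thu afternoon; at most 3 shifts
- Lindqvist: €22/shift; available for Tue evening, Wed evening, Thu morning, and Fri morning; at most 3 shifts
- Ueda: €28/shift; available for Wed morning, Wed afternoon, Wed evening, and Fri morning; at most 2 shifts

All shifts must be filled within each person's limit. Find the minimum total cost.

€300

Thu evening can only be covered by Ibarra, so that assignment is forced.
Picking the cheapest available pharmacist for each shift independently would cost €282, but that ignores the shift limits.
An optimal schedule: Tue afternoon→Kapoor, Tue evening→Lindqvist, Wed morning→Ueda, Wed afternoon→Jensen, Wed evening→Jensen, Thu morning→Lindqvist+Jensen, Thu afternoon→Kapoor, Thu evening→Ibarra, Fri morning→Lindqvist+Ueda.
Total: 26 + 22 + 28 + 30 + 30 + 22 + 30 + 26 + 36 + 22 + 28 = €300.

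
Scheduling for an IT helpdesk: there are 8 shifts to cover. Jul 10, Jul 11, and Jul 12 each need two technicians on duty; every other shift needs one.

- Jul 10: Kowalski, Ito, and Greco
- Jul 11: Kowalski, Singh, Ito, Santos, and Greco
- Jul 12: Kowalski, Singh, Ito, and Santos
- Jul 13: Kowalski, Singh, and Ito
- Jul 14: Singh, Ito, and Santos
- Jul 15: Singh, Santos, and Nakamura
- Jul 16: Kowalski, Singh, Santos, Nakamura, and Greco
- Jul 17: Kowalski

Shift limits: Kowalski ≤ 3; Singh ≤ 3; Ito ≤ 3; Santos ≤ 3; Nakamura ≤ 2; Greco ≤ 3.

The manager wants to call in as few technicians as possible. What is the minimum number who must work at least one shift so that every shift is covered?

11 slots to fill and no one can take more than 3, so at least ⌈11/3⌉ = 4 technicians are needed.
Kowalski, Singh, Ito, and Santos alone can cover everything: Jul 10→Kowalski+Ito, Jul 11→Ito+Santos, Jul 12→Ito+Santos, Jul 13→Kowalski, Jul 14→Singh, Jul 15→Singh, Jul 16→Singh, Jul 17→Kowalski.

4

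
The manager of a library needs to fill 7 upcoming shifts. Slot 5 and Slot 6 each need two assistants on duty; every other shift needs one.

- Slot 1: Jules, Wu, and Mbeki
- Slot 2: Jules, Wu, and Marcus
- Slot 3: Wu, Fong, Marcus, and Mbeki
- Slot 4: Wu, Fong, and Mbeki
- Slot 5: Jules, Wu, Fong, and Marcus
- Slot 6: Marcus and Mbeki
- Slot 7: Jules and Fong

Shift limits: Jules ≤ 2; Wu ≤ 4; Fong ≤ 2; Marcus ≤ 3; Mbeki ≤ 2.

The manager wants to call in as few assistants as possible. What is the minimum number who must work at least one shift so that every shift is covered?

9 slots to fill and no one can take more than 4, so at least ⌈9/4⌉ = 3 assistants are needed.
No set of 3 assistants can cover every shift (each such set leaves at least one shift with no one available or exceeds a cap).
Jules, Wu, Marcus, and Mbeki alone can cover everything: Slot 1→Jules, Slot 2→Wu, Slot 3→Wu, Slot 4→Wu, Slot 5→Wu+Marcus, Slot 6→Marcus+Mbeki, Slot 7→Jules.

4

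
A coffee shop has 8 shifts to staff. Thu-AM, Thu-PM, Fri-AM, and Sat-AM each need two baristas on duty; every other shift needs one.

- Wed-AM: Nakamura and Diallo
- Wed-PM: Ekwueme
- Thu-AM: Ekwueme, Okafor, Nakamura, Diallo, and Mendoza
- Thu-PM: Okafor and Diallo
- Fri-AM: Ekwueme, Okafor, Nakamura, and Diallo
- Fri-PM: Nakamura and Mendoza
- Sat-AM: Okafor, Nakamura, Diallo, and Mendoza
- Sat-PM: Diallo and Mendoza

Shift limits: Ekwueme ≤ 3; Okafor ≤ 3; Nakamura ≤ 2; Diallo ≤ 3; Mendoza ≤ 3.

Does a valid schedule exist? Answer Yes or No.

Yes

Wed-PM can only be covered by Ekwueme, so that assignment is forced.
Thu-PM can only be covered by Okafor and Diallo, so that assignment is forced.
One valid schedule: Wed-AM→Nakamura, Wed-PM→Ekwueme, Thu-AM→Ekwueme+Mendoza, Thu-PM→Okafor+Diallo, Fri-AM→Ekwueme+Okafor, Fri-PM→Nakamura, Sat-AM→Okafor+Diallo, Sat-PM→Diallo.
Loads: Ekwueme 3/3, Okafor 3/3, Nakamura 2/2, Diallo 3/3, Mendoza 1/3 — all within limits.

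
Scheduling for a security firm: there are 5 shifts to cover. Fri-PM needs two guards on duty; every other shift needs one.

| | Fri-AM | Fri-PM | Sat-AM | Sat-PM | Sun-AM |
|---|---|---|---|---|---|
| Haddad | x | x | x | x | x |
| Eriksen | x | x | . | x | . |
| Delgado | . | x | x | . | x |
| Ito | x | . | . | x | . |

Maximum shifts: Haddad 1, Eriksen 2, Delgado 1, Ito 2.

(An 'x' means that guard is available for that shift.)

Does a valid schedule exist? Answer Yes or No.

No

Total capacity is 6 and 6 slots are needed, so capacity alone doesn't rule it out.
Shifts {Fri-PM, Sat-AM, Sun-AM} need 4 worker-slots in total, but the guards available for any of those shifts (Haddad, Eriksen, and Delgado) can supply at most 3 among them. So no valid schedule exists.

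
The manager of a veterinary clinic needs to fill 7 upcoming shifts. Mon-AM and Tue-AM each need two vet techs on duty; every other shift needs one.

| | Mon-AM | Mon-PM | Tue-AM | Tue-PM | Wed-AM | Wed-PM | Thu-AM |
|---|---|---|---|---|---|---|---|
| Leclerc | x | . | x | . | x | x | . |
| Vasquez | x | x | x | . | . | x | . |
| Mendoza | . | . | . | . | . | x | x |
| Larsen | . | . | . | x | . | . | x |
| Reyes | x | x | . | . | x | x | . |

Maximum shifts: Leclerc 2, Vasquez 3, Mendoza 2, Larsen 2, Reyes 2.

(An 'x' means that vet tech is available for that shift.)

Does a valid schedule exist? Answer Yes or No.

Tue-AM can only be covered by Leclerc and Vasquez, so that assignment is forced.
Tue-PM can only be covered by Larsen, so that assignment is forced.
One valid schedule: Mon-AM→Vasquez+Reyes, Mon-PM→Vasquez, Tue-AM→Leclerc+Vasquez, Tue-PM→Larsen, Wed-AM→Leclerc, Wed-PM→Mendoza, Thu-AM→Mendoza.
Loads: Leclerc 2/2, Vasquez 3/3, Mendoza 2/2, Larsen 1/2, Reyes 1/2 — all within limits.

Yes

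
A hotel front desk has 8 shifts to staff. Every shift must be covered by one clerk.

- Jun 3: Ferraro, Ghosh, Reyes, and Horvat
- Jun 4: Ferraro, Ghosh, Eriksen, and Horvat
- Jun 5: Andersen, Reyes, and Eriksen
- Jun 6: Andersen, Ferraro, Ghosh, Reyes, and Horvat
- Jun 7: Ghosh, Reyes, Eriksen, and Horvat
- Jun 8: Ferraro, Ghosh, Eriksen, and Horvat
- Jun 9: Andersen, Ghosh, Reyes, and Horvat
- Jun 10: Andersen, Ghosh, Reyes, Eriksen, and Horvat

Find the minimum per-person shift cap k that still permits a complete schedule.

With 6 clerks and 8 worker-slots to fill, someone must work at least ⌈8/6⌉ = 2 shifts, so k ≥ 2.
k = 2 works: Jun 3→Ferraro, Jun 4→Ferraro, Jun 5→Andersen, Jun 6→Reyes, Jun 7→Ghosh, Jun 8→Ghosh, Jun 9→Andersen, Jun 10→Reyes.
Loads: Andersen 2, Ferraro 2, Ghosh 2, Reyes 2, Eriksen 0, Horvat 0 — all ≤ 2.

2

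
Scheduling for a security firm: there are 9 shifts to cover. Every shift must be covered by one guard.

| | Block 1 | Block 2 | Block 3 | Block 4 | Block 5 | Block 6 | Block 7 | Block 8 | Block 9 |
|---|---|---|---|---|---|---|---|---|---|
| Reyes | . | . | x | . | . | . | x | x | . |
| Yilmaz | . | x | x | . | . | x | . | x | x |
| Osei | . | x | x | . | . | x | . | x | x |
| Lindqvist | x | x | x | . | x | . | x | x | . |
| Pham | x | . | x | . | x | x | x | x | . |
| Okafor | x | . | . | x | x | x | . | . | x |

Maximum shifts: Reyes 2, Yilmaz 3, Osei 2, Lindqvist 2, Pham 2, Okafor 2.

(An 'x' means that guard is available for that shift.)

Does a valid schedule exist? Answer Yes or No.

Block 4 can only be covered by Okafor, so that assignment is forced.
One valid schedule: Block 1→Lindqvist, Block 2→Yilmaz, Block 3→Reyes, Block 4→Okafor, Block 5→Lindqvist, Block 6→Yilmaz, Block 7→Reyes, Block 8→Osei, Block 9→Yilmaz.
Loads: Reyes 2/2, Yilmaz 3/3, Osei 1/2, Lindqvist 2/2, Pham 0/2, Okafor 1/2 — all within limits.

Yes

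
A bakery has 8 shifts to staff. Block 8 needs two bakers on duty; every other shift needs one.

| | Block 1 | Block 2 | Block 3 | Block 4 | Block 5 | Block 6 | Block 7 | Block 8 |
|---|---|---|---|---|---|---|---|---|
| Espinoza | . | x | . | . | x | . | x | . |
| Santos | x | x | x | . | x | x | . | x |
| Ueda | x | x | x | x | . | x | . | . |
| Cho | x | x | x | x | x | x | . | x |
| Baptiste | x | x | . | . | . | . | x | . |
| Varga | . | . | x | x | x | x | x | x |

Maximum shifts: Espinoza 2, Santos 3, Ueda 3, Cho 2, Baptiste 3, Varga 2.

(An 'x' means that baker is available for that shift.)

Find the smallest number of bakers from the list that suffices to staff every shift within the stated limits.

4

9 slots to fill and no one can take more than 3, so at least ⌈9/3⌉ = 3 bakers are needed.
No set of 3 bakers can cover every shift (each such set leaves at least one shift with no one available or exceeds a cap).
Espinoza, Santos, Ueda, and Cho alone can cover everything: Block 1→Santos, Block 2→Ueda, Block 3→Santos, Block 4→Ueda, Block 5→Espinoza, Block 6→Ueda, Block 7→Espinoza, Block 8→Santos+Cho.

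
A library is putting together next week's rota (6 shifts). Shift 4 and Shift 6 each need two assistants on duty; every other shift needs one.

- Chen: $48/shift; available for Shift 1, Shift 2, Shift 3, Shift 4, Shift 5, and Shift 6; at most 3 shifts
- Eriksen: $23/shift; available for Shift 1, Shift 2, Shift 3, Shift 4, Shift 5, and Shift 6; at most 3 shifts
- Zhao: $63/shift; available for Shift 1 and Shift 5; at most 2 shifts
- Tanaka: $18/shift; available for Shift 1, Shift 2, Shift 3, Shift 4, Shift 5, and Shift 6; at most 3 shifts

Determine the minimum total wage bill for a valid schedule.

Picking the cheapest available assistant for each shift independently would cost $154, but that ignores the shift limits.
An optimal schedule: Shift 1→Eriksen, Shift 2→Tanaka, Shift 3→Tanaka, Shift 4→Tanaka+Eriksen, Shift 5→Chen, Shift 6→Eriksen+Chen.
Total: 23 + 18 + 18 + 18 + 23 + 48 + 23 + 48 = $219.

$219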